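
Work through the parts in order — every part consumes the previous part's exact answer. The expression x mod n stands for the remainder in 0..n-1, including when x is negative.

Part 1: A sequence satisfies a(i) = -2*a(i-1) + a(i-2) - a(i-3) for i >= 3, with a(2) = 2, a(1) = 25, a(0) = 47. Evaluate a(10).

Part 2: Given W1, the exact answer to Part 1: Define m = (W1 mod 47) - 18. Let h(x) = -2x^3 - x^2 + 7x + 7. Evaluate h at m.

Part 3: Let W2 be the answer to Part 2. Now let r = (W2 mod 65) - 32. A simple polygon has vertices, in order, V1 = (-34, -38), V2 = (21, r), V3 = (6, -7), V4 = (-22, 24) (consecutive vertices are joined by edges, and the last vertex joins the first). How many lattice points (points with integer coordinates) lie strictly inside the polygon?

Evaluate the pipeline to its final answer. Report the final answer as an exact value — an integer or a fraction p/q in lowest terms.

1678

Part 1: a(3) = -2*(2) + 1*(25) - 1*(47) = -26; iterating: a(3)=-26, a(4)=29, a(5)=-86, a(6)=227, a(7)=-569, a(8)=1451, a(9)=-3698, a(10)=9416; answer 9416
Part 2: W1 = 9416; m = -2; -2*(-2)^3 - 1*(-2)^2 + 7*(-2)^1 + 7 = (16) + (-4) + (-14) + (7) = 5; answer 5
Part 3: W2 = 5; r = -27; cross terms: (-34*-27 - 21*-38)=1716, (21*-7 - 6*-27)=15, (6*24 - -22*-7)=-10, (-22*-38 - -34*24)=1652; twice the area = |3373| = 3373; area = 3373/2; boundary points = 11 + 5 + 1 + 2 = 19; strictly interior points = area - boundary/2 + 1 = 1678; answer 1678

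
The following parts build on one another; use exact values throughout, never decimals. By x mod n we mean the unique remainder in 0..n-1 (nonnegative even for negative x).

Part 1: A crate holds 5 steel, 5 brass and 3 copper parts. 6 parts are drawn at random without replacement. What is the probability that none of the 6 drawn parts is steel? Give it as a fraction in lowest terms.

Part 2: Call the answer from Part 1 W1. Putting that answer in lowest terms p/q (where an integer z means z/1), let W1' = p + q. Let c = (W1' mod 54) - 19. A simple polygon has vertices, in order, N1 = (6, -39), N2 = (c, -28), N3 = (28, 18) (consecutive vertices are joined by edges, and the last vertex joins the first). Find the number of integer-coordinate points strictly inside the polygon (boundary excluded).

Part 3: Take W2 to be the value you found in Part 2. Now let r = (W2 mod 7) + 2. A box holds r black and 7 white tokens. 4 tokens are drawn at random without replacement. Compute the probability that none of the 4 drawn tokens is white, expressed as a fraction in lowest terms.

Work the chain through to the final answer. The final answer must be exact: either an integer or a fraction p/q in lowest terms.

Part 1: total draws C(13,6) = 1716; favorable C(8,6) = 28; P = 7/429; answer 7/429
Part 2: W1 = 7/429; threaded value p + q = 436; c = -15; cross terms: (6*-28 - -15*-39)=-753, (-15*18 - 28*-28)=514, (28*-39 - 6*18)=-1200; twice the area = |-1439| = 1439; area = 1439/2; boundary points = 1 + 1 + 1 = 3; strictly interior points = area - boundary/2 + 1 = 719; answer 719
Part 3: W2 = 719; r = 7; total draws C(14,4) = 1001; favorable C(7,4) = 35; P = 5/143; answer 5/143

5/143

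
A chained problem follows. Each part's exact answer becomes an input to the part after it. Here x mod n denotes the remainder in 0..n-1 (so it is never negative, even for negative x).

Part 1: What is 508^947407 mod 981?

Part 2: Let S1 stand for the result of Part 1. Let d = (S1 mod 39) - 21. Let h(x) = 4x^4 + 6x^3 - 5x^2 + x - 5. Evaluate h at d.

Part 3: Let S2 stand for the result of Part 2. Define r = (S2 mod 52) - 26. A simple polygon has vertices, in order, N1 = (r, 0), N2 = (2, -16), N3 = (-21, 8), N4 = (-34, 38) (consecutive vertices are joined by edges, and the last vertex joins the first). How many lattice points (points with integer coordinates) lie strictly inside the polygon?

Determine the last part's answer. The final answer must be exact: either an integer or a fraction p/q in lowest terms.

449

Part 1: squarings mod 981: 508^1=508, 508^2=61, 508^4=778, 508^8=7, 508^16=49, 508^32=439, 508^64=445, 508^128=844, 508^256=130, 508^512=223, 508^1024=679, 508^2048=952, 508^4096=841, 508^8192=961, 508^16384=400, 508^32768=97, 508^65536=580, 508^131072=898, 508^262144=22, 508^524288=484; 508^947407 = 508^1 * 508^2 * 508^4 * 508^8 * 508^64 * 508^128 * 508^1024 * 508^4096 * 508^8192 * 508^16384 * 508^131072 * 508^262144 * 508^524288 = 922 (mod 981); answer 922
Part 2: S1 = 922; d = 4; 4*(4)^4 + 6*(4)^3 - 5*(4)^2 + 1*(4)^1 - 5 = (1024) + (384) + (-80) + (4) + (-5) = 1327; answer 1327
Part 3: S2 = 1327; r = 1; cross terms: (1*-16 - 2*0)=-16, (2*8 - -21*-16)=-320, (-21*38 - -34*8)=-526, (-34*0 - 1*38)=-38; twice the area = |-900| = 900; area = 450; boundary points = 1 + 1 + 1 + 1 = 4; strictly interior points = area - boundary/2 + 1 = 449; answer 449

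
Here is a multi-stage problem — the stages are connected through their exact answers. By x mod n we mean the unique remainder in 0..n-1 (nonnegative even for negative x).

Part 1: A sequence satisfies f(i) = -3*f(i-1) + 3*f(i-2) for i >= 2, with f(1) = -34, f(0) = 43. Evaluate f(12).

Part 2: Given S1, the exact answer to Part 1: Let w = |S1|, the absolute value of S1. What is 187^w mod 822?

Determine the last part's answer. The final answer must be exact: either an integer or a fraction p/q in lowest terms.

Part 1: f(2) = -3*(-34) + 3*(43) = 231; iterating: f(2)=231, f(3)=-795, f(4)=3078, f(5)=-11619, f(6)=44091, f(7)=-167130, f(8)=633663, f(9)=-2402379, f(10)=9108126, f(11)=-34531515, f(12)=130918923; answer 130918923
Part 2: S1 = 130918923; w = 130918923; squarings mod 822: 187^1=187, 187^2=445, 187^4=745, 187^8=175, 187^16=211, 187^32=133, 187^64=427, 187^128=667, 187^256=187, 187^512=445, 187^1024=745, 187^2048=175, 187^4096=211, 187^8192=133, 187^16384=427, 187^32768=667, 187^65536=187, 187^131072=445, 187^262144=745, 187^524288=175, 187^1048576=211, 187^2097152=133, 187^4194304=427, 187^8388608=667, 187^16777216=187, 187^33554432=445, 187^67108864=745; 187^130918923 = 187^1 * 187^2 * 187^8 * 187^512 * 187^2048 * 187^8192 * 187^32768 * 187^65536 * 187^262144 * 187^524288 * 187^4194304 * 187^8388608 * 187^16777216 * 187^33554432 * 187^67108864 = 445 (mod 822); answer 445

445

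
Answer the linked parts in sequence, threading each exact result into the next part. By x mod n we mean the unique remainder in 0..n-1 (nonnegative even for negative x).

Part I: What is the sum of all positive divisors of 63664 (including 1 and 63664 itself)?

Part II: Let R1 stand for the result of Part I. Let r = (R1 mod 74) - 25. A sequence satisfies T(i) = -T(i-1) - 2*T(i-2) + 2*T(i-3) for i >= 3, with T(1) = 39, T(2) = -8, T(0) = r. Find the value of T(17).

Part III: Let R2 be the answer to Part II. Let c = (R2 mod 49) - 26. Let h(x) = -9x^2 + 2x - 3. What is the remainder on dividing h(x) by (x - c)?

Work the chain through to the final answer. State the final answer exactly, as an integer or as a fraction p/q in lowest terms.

-458

Part I: 63664 = 2^4 * 23 * 173; sigma = (1 + 2 + 4 + 8 + 16) * (1 + 23) * (1 + 173) = 31 * 24 * 174 = 129456; answer 129456
Part II: R1 = 129456; r = 5; T(3) = -1*(-8) - 2*(39) + 2*(5) = -60; iterating: T(3)=-60, T(4)=154, T(5)=-50, T(6)=-378, T(7)=786, T(8)=-130, T(9)=-2198, T(10)=4030, T(11)=106, T(12)=-12562, T(13)=20410, T(14)=4926, T(15)=-70870, T(16)=101838, T(17)=49754; answer 49754
Part III: R2 = 49754; c = -7; remainder = value at the root: -9*(-7)^2 + 2*(-7)^1 - 3 = (-441) + (-14) + (-3) = -458; answer -458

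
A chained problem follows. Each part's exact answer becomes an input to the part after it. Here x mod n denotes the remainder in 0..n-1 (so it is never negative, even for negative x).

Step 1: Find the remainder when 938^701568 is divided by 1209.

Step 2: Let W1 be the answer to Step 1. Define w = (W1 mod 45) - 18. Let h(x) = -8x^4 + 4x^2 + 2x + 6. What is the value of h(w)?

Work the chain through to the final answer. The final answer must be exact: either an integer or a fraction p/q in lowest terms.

-116660

Step 1: squarings mod 1209: 938^1=938, 938^2=901, 938^4=562, 938^8=295, 938^16=1186, 938^32=529, 938^64=562, 938^128=295, 938^256=1186, 938^512=529, 938^1024=562, 938^2048=295, 938^4096=1186, 938^8192=529, 938^16384=562, 938^32768=295, 938^65536=1186, 938^131072=529, 938^262144=562, 938^524288=295; 938^701568 = 938^128 * 938^1024 * 938^4096 * 938^8192 * 938^32768 * 938^131072 * 938^524288 = 1132 (mod 1209); answer 1132
Step 2: W1 = 1132; w = -11; -8*(-11)^4 + 4*(-11)^2 + 2*(-11)^1 + 6 = (-117128) + (484) + (-22) + (6) = -116660; answer -116660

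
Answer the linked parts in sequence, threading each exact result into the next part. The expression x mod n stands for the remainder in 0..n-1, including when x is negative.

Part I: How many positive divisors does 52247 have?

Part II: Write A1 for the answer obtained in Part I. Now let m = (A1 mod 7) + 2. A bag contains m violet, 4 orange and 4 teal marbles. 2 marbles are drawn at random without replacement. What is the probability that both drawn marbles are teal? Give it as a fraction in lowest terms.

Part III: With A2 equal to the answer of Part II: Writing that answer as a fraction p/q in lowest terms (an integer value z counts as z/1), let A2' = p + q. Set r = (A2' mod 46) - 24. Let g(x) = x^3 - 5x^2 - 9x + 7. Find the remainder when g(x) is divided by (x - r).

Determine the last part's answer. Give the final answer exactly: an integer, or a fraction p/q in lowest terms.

-8486

Part I: 52247 = 13 * 4019; number of divisors = (1+1) * (1+1) = 4; answer 4
Part II: A1 = 4; m = 6; total draws C(14,2) = 91; favorable C(4,2) = 6; P = 6/91; answer 6/91
Part III: A2 = 6/91; threaded value p + q = 97; r = -19; remainder = value at the root: 1*(-19)^3 - 5*(-19)^2 - 9*(-19)^1 + 7 = (-6859) + (-1805) + (171) + (7) = -8486; answer -8486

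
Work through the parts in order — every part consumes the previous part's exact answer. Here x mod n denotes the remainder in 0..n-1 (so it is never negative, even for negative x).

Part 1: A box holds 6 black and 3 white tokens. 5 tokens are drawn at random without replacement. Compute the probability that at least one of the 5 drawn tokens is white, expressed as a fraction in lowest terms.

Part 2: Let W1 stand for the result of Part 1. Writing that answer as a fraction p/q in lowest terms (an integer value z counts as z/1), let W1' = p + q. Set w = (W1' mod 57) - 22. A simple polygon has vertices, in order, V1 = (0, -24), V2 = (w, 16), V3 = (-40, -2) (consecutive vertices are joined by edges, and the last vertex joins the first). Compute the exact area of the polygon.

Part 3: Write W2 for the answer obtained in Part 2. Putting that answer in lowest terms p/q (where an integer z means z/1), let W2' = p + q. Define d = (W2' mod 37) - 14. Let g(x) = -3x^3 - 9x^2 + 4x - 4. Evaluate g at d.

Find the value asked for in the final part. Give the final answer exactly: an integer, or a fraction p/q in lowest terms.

Part 1: total draws C(9,5) = 126; complement C(6,5) = 6; favorable 126 - 6 = 120; P = 20/21; answer 20/21
Part 2: W1 = 20/21; threaded value p + q = 41; w = 19; cross terms: (0*16 - 19*-24)=456, (19*-2 - -40*16)=602, (-40*-24 - 0*-2)=960; twice the area = |2018| = 2018; area = 1009; answer 1009
Part 3: W2 = 1009; threaded value p + q = 1010; d = -3; -3*(-3)^3 - 9*(-3)^2 + 4*(-3)^1 - 4 = (81) + (-81) + (-12) + (-4) = -16; answer -16

-16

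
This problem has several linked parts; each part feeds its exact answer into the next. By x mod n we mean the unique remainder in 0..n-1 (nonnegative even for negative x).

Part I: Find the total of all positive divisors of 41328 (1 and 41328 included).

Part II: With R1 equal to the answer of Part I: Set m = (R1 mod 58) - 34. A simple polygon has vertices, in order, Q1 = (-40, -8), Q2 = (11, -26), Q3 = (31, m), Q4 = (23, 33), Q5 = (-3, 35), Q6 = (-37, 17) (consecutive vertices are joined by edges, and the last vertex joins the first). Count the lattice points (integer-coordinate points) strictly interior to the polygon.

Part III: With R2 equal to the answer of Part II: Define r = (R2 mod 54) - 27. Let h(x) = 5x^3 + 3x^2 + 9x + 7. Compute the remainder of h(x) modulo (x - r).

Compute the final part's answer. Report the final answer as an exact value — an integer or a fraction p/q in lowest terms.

Part I: 41328 = 2^4 * 3^2 * 7 * 41; sigma = (1 + 2 + 4 + 8 + 16) * (1 + 3 + 9) * (1 + 7) * (1 + 41) = 31 * 13 * 8 * 42 = 135408; answer 135408
Part II: R1 = 135408; m = 2; cross terms: (-40*-26 - 11*-8)=1128, (11*2 - 31*-26)=828, (31*33 - 23*2)=977, (23*35 - -3*33)=904, (-3*17 - -37*35)=1244, (-37*-8 - -40*17)=976; twice the area = |6057| = 6057; area = 6057/2; boundary points = 3 + 4 + 1 + 2 + 2 + 1 = 13; strictly interior points = area - boundary/2 + 1 = 3023; answer 3023
Part III: R2 = 3023; r = 26; remainder = value at the root: 5*(26)^3 + 3*(26)^2 + 9*(26)^1 + 7 = (87880) + (2028) + (234) + (7) = 90149; answer 90149

90149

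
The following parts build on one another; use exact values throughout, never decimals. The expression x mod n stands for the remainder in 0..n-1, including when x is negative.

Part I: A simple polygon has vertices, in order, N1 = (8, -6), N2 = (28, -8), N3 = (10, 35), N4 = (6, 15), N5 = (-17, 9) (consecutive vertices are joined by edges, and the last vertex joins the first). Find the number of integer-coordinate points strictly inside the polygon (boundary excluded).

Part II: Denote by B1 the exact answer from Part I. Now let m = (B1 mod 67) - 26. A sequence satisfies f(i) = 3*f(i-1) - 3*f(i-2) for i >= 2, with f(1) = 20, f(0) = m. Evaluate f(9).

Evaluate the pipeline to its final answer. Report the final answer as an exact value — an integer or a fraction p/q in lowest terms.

1620

Part I: cross terms: (8*-8 - 28*-6)=104, (28*35 - 10*-8)=1060, (10*15 - 6*35)=-60, (6*9 - -17*15)=309, (-17*-6 - 8*9)=30; twice the area = |1443| = 1443; area = 1443/2; boundary points = 2 + 1 + 4 + 1 + 5 = 13; strictly interior points = area - boundary/2 + 1 = 716; answer 716
Part II: B1 = 716; m = 20; f(2) = 3*(20) - 3*(20) = 0; iterating: f(2)=0, f(3)=-60, f(4)=-180, f(5)=-360, f(6)=-540, f(7)=-540, f(8)=0, f(9)=1620; answer 1620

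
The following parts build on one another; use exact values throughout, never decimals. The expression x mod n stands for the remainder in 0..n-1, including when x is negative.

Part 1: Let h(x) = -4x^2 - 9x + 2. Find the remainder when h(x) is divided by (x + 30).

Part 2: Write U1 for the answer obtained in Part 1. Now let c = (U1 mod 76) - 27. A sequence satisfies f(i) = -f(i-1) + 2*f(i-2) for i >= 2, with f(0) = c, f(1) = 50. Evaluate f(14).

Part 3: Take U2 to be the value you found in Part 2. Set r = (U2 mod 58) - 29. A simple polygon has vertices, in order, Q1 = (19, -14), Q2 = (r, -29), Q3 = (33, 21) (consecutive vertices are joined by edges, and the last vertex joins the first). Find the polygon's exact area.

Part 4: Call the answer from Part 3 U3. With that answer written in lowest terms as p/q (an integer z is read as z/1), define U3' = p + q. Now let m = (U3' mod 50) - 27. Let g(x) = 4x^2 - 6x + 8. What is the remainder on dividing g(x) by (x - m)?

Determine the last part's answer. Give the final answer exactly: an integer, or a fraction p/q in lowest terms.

278

Part 1: remainder = value at the root: -4*(-30)^2 - 9*(-30)^1 + 2 = (-3600) + (270) + (2) = -3328; answer -3328
Part 2: U1 = -3328; c = -11; f(2) = -1*(50) + 2*(-11) = -72; iterating: f(2)=-72, f(3)=172, f(4)=-316, f(5)=660, f(6)=-1292, f(7)=2612, f(8)=-5196, f(9)=10420, f(10)=-20812, f(11)=41652, f(12)=-83276, f(13)=166580, f(14)=-333132; answer -333132
Part 3: U2 = -333132; r = -9; cross terms: (19*-29 - -9*-14)=-677, (-9*21 - 33*-29)=768, (33*-14 - 19*21)=-861; twice the area = |-770| = 770; area = 385; answer 385
Part 4: U3 = 385; threaded value p + q = 386; m = 9; remainder = value at the root: 4*(9)^2 - 6*(9)^1 + 8 = (324) + (-54) + (8) = 278; answer 278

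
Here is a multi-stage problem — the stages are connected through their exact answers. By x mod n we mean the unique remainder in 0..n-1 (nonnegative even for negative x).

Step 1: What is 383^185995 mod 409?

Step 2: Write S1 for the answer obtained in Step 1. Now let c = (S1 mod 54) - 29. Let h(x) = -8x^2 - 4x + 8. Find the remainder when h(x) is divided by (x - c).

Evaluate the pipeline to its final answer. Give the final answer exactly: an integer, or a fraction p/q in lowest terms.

Step 1: squarings mod 409: 383^1=383, 383^2=267, 383^4=123, 383^8=405, 383^16=16, 383^32=256, 383^64=96, 383^128=218, 383^256=80, 383^512=265, 383^1024=286, 383^2048=405, 383^4096=16, 383^8192=256, 383^16384=96, 383^32768=218, 383^65536=80, 383^131072=265; 383^185995 = 383^1 * 383^2 * 383^8 * 383^128 * 383^512 * 383^1024 * 383^4096 * 383^16384 * 383^32768 * 383^131072 = 187 (mod 409); answer 187
Step 2: S1 = 187; c = -4; remainder = value at the root: -8*(-4)^2 - 4*(-4)^1 + 8 = (-128) + (16) + (8) = -104; answer -104

-104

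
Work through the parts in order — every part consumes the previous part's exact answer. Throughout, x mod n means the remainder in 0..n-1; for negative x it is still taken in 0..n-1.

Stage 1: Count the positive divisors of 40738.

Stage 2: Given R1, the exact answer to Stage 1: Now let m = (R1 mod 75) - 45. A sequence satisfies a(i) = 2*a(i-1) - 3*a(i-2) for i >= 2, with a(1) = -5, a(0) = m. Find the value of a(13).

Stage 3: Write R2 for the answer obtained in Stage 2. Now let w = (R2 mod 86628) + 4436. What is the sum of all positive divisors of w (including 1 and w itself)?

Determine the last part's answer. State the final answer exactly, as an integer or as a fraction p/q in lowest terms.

Stage 1: 40738 = 2 * 20369; number of divisors = (1+1) * (1+1) = 4; answer 4
Stage 2: R1 = 4; m = -41; a(2) = 2*(-5) - 3*(-41) = 113; iterating: a(2)=113, a(3)=241, a(4)=143, a(5)=-437, a(6)=-1303, a(7)=-1295, a(8)=1319, a(9)=6523, a(10)=9089, a(11)=-1391, a(12)=-30049, a(13)=-55925; answer -55925
Stage 3: R2 = -55925; w = 35139; 35139 = 3 * 13 * 17 * 53; sigma = (1 + 3) * (1 + 13) * (1 + 17) * (1 + 53) = 4 * 14 * 18 * 54 = 54432; answer 54432

54432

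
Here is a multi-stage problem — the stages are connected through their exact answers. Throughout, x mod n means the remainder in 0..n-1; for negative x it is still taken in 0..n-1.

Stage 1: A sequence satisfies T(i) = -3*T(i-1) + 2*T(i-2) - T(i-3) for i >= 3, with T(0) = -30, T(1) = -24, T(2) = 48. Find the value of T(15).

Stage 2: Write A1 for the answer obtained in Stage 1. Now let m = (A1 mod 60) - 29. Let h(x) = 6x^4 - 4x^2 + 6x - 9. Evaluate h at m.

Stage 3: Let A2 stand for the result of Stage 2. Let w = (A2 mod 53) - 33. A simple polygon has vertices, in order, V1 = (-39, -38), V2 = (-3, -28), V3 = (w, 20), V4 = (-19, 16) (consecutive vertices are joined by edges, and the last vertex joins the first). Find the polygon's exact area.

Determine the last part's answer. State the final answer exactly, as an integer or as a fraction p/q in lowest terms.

1322

Stage 1: T(3) = -3*(48) + 2*(-24) - 1*(-30) = -162; iterating: T(3)=-162, T(4)=606, T(5)=-2190, T(6)=7944, T(7)=-28818, T(8)=104532, T(9)=-379176, T(10)=1375410, T(11)=-4989114, T(12)=18097338, T(13)=-65645652, T(14)=238120746, T(15)=-863750880; answer -863750880
Stage 2: A1 = -863750880; m = -29; 6*(-29)^4 - 4*(-29)^2 + 6*(-29)^1 - 9 = (4243686) + (-3364) + (-174) + (-9) = 4240139; answer 4240139
Stage 3: A2 = 4240139; w = 0; cross terms: (-39*-28 - -3*-38)=978, (-3*20 - 0*-28)=-60, (0*16 - -19*20)=380, (-19*-38 - -39*16)=1346; twice the area = |2644| = 2644; area = 1322; answer 1322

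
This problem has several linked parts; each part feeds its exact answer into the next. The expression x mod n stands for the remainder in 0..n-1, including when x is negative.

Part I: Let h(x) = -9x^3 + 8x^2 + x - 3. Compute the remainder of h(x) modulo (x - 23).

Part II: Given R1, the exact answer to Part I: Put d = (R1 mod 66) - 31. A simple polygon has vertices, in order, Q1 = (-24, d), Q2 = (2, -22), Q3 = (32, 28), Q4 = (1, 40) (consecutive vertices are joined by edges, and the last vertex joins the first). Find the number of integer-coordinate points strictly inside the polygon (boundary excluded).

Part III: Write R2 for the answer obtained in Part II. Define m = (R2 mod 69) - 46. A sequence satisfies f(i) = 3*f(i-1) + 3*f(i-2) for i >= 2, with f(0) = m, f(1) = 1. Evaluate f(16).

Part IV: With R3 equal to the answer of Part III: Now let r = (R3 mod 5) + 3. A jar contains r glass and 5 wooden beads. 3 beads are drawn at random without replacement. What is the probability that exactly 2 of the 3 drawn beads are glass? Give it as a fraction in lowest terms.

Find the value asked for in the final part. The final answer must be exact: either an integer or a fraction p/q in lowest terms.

Part I: remainder = value at the root: -9*(23)^3 + 8*(23)^2 + 1*(23)^1 - 3 = (-109503) + (4232) + (23) + (-3) = -105251; answer -105251
Part II: R1 = -105251; d = -12; cross terms: (-24*-22 - 2*-12)=552, (2*28 - 32*-22)=760, (32*40 - 1*28)=1252, (1*-12 - -24*40)=948; twice the area = |3512| = 3512; area = 1756; boundary points = 2 + 10 + 1 + 1 = 14; strictly interior points = area - boundary/2 + 1 = 1750; answer 1750
Part III: R2 = 1750; m = -21; f(2) = 3*(1) + 3*(-21) = -60; iterating: f(2)=-60, f(3)=-177, f(4)=-711, f(5)=-2664, f(6)=-10125, f(7)=-38367, f(8)=-145476, f(9)=-551529, f(10)=-2091015, f(11)=-7927632, f(12)=-30055941, f(13)=-113950719, f(14)=-432019980, f(15)=-1637912097, f(16)=-6209796231; answer -6209796231
Part IV: R3 = -6209796231; r = 7; total draws C(12,3) = 220; favorable C(7,2)*C(5,1) = 105; P = 21/44; answer 21/44

21/44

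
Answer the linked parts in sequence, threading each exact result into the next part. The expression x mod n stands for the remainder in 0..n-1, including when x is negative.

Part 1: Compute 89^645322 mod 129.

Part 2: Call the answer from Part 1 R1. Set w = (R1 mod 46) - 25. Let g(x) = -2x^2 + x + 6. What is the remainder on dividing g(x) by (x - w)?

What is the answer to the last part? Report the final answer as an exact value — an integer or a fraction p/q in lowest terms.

Part 1: squarings mod 129: 89^1=89, 89^2=52, 89^4=124, 89^8=25, 89^16=109, 89^32=13, 89^64=40, 89^128=52, 89^256=124, 89^512=25, 89^1024=109, 89^2048=13, 89^4096=40, 89^8192=52, 89^16384=124, 89^32768=25, 89^65536=109, 89^131072=13, 89^262144=40, 89^524288=52; 89^645322 = 89^2 * 89^8 * 89^64 * 89^128 * 89^2048 * 89^4096 * 89^16384 * 89^32768 * 89^65536 * 89^524288 = 31 (mod 129); answer 31
Part 2: R1 = 31; w = 6; remainder = value at the root: -2*(6)^2 + 1*(6)^1 + 6 = (-72) + (6) + (6) = -60; answer -60

-60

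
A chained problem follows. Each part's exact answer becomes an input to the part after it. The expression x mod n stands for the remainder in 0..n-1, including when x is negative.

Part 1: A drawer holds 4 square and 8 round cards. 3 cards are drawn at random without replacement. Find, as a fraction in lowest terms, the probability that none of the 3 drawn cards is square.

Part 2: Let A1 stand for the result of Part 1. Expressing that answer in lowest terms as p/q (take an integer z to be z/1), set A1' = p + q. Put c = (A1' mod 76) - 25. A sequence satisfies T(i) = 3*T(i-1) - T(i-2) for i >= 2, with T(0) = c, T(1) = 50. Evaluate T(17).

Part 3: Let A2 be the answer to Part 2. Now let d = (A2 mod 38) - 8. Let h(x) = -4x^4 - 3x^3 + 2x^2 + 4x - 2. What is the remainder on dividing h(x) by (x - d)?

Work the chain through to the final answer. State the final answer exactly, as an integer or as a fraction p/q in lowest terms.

Part 1: total draws C(12,3) = 220; favorable C(8,3) = 56; P = 14/55; answer 14/55
Part 2: A1 = 14/55; threaded value p + q = 69; c = 44; T(2) = 3*(50) - 1*(44) = 106; iterating: T(2)=106, T(3)=268, T(4)=698, T(5)=1826, T(6)=4780, T(7)=12514, T(8)=32762, T(9)=85772, T(10)=224554, T(11)=587890, T(12)=1539116, T(13)=4029458, T(14)=10549258, T(15)=27618316, T(16)=72305690, T(17)=189298754; answer 189298754
Part 3: A2 = 189298754; d = -2; remainder = value at the root: -4*(-2)^4 - 3*(-2)^3 + 2*(-2)^2 + 4*(-2)^1 - 2 = (-64) + (24) + (8) + (-8) + (-2) = -42; answer -42

-42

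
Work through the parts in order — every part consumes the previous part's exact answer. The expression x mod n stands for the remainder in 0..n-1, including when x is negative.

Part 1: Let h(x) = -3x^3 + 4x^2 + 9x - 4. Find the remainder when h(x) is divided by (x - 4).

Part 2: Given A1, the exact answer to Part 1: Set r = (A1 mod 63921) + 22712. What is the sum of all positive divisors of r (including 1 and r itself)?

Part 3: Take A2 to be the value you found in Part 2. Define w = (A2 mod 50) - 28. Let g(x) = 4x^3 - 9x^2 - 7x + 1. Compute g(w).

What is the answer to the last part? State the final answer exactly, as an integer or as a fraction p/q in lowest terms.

Part 1: remainder = value at the root: -3*(4)^3 + 4*(4)^2 + 9*(4)^1 - 4 = (-192) + (64) + (36) + (-4) = -96; answer -96
Part 2: A1 = -96; r = 86537; 86537 = 11 * 7867; sigma = (1 + 11) * (1 + 7867) = 12 * 7868 = 94416; answer 94416
Part 3: A2 = 94416; w = -12; 4*(-12)^3 - 9*(-12)^2 - 7*(-12)^1 + 1 = (-6912) + (-1296) + (84) + (1) = -8123; answer -8123

-8123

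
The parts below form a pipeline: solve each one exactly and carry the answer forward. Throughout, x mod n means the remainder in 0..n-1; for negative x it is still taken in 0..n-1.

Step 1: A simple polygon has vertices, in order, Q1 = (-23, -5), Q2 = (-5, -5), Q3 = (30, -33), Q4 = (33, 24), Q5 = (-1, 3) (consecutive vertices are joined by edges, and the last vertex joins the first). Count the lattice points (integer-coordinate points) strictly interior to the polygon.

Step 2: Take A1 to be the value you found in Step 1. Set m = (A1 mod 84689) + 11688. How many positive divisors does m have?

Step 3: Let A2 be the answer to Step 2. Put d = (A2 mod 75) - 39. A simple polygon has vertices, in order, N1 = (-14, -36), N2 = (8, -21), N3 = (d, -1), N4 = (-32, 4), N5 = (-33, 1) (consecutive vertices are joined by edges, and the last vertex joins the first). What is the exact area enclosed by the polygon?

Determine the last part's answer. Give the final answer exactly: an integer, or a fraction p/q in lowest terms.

Step 1: cross terms: (-23*-5 - -5*-5)=90, (-5*-33 - 30*-5)=315, (30*24 - 33*-33)=1809, (33*3 - -1*24)=123, (-1*-5 - -23*3)=74; twice the area = |2411| = 2411; area = 2411/2; boundary points = 18 + 7 + 3 + 1 + 2 = 31; strictly interior points = area - boundary/2 + 1 = 1191; answer 1191
Step 2: A1 = 1191; m = 12879; 12879 = 3^5 * 53; number of divisors = (5+1) * (1+1) = 12; answer 12
Step 3: A2 = 12; d = -27; cross terms: (-14*-21 - 8*-36)=582, (8*-1 - -27*-21)=-575, (-27*4 - -32*-1)=-140, (-32*1 - -33*4)=100, (-33*-36 - -14*1)=1202; twice the area = |1169| = 1169; area = 1169/2; answer 1169/2

1169/2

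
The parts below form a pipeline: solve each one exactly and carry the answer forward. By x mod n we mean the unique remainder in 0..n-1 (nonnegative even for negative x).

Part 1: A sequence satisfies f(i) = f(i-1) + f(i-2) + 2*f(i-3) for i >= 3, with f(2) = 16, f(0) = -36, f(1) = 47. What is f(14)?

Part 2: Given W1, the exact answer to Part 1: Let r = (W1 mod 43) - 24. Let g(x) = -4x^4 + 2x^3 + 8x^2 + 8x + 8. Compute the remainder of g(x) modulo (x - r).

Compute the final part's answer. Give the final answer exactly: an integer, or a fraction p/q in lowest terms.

-2002

Part 1: f(3) = 1*(16) + 1*(47) + 2*(-36) = -9; iterating: f(3)=-9, f(4)=101, f(5)=124, f(6)=207, f(7)=533, f(8)=988, f(9)=1935, f(10)=3989, f(11)=7900, f(12)=15759, f(13)=31637, f(14)=63196; answer 63196
Part 2: W1 = 63196; r = 5; remainder = value at the root: -4*(5)^4 + 2*(5)^3 + 8*(5)^2 + 8*(5)^1 + 8 = (-2500) + (250) + (200) + (40) + (8) = -2002; answer -2002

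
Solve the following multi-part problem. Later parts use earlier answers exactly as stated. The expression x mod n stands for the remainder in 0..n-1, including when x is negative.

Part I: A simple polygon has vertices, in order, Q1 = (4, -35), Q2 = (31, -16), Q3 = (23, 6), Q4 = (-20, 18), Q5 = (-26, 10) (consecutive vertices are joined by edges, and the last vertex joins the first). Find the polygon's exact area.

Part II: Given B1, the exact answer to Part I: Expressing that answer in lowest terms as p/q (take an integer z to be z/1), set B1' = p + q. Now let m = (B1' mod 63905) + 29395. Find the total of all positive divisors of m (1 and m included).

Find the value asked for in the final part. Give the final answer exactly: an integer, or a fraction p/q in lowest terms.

57134

Part I: cross terms: (4*-16 - 31*-35)=1021, (31*6 - 23*-16)=554, (23*18 - -20*6)=534, (-20*10 - -26*18)=268, (-26*-35 - 4*10)=870; twice the area = |3247| = 3247; area = 3247/2; answer 3247/2
Part II: B1 = 3247/2; threaded value p + q = 3249; m = 32644; 32644 = 2^2 * 8161; sigma = (1 + 2 + 4) * (1 + 8161) = 7 * 8162 = 57134; answer 57134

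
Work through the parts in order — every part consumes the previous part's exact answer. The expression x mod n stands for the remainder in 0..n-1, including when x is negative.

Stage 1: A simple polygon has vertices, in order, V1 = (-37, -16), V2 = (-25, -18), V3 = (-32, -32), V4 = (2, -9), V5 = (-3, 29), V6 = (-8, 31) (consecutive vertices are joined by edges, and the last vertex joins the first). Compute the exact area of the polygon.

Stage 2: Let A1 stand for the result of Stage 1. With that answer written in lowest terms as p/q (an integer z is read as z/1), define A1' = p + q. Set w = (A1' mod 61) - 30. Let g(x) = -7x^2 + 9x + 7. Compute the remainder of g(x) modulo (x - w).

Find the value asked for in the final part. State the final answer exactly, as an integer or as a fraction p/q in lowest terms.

Stage 1: cross terms: (-37*-18 - -25*-16)=266, (-25*-32 - -32*-18)=224, (-32*-9 - 2*-32)=352, (2*29 - -3*-9)=31, (-3*31 - -8*29)=139, (-8*-16 - -37*31)=1275; twice the area = |2287| = 2287; area = 2287/2; answer 2287/2
Stage 2: A1 = 2287/2; threaded value p + q = 2289; w = 2; remainder = value at the root: -7*(2)^2 + 9*(2)^1 + 7 = (-28) + (18) + (7) = -3; answer -3

-3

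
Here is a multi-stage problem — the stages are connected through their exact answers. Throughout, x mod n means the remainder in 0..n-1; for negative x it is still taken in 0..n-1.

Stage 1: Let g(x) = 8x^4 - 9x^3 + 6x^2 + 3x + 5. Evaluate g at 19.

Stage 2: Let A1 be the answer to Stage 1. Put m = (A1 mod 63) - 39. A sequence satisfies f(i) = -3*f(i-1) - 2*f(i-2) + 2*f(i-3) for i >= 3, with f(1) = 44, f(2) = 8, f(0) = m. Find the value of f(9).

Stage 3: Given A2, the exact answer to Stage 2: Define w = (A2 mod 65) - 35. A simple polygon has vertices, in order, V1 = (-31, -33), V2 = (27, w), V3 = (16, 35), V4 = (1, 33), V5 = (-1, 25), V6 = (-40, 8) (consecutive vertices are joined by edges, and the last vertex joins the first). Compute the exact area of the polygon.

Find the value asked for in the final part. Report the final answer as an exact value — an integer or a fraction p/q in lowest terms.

2309

Stage 1: 8*(19)^4 - 9*(19)^3 + 6*(19)^2 + 3*(19)^1 + 5 = (1042568) + (-61731) + (2166) + (57) + (5) = 983065; answer 983065
Stage 2: A1 = 983065; m = -26; f(3) = -3*(8) - 2*(44) + 2*(-26) = -164; iterating: f(3)=-164, f(4)=564, f(5)=-1348, f(6)=2588, f(7)=-3940, f(8)=3948, f(9)=1212; answer 1212
Stage 3: A2 = 1212; w = 7; cross terms: (-31*7 - 27*-33)=674, (27*35 - 16*7)=833, (16*33 - 1*35)=493, (1*25 - -1*33)=58, (-1*8 - -40*25)=992, (-40*-33 - -31*8)=1568; twice the area = |4618| = 4618; area = 2309; answer 2309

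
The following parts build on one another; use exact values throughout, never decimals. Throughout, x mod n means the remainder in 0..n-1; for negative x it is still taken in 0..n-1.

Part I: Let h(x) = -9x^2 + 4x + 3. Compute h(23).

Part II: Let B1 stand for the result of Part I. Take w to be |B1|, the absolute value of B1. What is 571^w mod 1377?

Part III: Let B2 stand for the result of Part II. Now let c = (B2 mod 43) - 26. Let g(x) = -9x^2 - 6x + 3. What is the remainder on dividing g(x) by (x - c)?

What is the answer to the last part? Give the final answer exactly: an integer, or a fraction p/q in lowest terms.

-3132

Part I: -9*(23)^2 + 4*(23)^1 + 3 = (-4761) + (92) + (3) = -4666; answer -4666
Part II: B1 = -4666; w = 4666; squarings mod 1377: 571^1=571, 571^2=1069, 571^4=1228, 571^8=169, 571^16=1021, 571^32=52, 571^64=1327, 571^128=1123, 571^256=1174, 571^512=1276, 571^1024=562, 571^2048=511, 571^4096=868; 571^4666 = 571^2 * 571^8 * 571^16 * 571^32 * 571^512 * 571^4096 = 1039 (mod 1377); answer 1039
Part III: B2 = 1039; c = -19; remainder = value at the root: -9*(-19)^2 - 6*(-19)^1 + 3 = (-3249) + (114) + (3) = -3132; answer -3132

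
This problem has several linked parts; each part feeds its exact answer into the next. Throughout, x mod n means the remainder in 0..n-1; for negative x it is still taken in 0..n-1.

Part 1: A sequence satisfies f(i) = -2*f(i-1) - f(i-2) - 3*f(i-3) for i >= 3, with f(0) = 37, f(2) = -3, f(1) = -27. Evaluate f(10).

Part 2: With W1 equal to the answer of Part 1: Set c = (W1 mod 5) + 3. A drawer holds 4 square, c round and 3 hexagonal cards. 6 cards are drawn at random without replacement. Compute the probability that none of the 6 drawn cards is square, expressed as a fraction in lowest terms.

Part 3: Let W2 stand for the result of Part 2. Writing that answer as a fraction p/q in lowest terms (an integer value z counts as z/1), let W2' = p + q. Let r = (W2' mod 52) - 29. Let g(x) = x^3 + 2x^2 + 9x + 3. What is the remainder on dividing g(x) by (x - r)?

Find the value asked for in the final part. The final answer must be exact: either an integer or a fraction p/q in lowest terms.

-2475

Part 1: f(3) = -2*(-3) - 1*(-27) - 3*(37) = -78; iterating: f(3)=-78, f(4)=240, f(5)=-393, f(6)=780, f(7)=-1887, f(8)=4173, f(9)=-8799, f(10)=19086; answer 19086
Part 2: W1 = 19086; c = 4; total draws C(11,6) = 462; favorable C(7,6) = 7; P = 1/66; answer 1/66
Part 3: W2 = 1/66; threaded value p + q = 67; r = -14; remainder = value at the root: 1*(-14)^3 + 2*(-14)^2 + 9*(-14)^1 + 3 = (-2744) + (392) + (-126) + (3) = -2475; answer -2475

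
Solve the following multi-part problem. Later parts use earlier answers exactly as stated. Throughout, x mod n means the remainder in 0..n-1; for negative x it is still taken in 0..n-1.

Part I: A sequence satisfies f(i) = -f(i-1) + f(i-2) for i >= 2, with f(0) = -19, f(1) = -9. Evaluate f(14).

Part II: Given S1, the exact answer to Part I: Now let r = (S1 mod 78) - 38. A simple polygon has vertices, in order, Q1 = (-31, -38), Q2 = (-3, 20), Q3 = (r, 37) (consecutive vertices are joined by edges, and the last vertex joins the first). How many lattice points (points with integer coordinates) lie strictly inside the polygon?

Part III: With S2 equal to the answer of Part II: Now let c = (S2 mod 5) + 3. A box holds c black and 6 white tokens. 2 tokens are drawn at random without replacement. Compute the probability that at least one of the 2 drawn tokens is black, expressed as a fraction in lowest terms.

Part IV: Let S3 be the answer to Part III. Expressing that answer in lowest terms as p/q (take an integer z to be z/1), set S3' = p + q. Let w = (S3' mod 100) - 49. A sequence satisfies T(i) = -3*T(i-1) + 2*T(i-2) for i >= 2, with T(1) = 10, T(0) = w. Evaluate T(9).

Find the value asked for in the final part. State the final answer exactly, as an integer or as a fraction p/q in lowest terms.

600370

Part I: f(2) = -1*(-9) + 1*(-19) = -10; iterating: f(2)=-10, f(3)=1, f(4)=-11, f(5)=12, f(6)=-23, f(7)=35, f(8)=-58, f(9)=93, f(10)=-151, f(11)=244, f(12)=-395, f(13)=639, f(14)=-1034; answer -1034
Part II: S1 = -1034; r = 20; cross terms: (-31*20 - -3*-38)=-734, (-3*37 - 20*20)=-511, (20*-38 - -31*37)=387; twice the area = |-858| = 858; area = 429; boundary points = 2 + 1 + 3 = 6; strictly interior points = area - boundary/2 + 1 = 427; answer 427
Part III: S2 = 427; c = 5; total draws C(11,2) = 55; complement C(6,2) = 15; favorable 55 - 15 = 40; P = 8/11; answer 8/11
Part IV: S3 = 8/11; threaded value p + q = 19; w = -30; T(2) = -3*(10) + 2*(-30) = -90; iterating: T(2)=-90, T(3)=290, T(4)=-1050, T(5)=3730, T(6)=-13290, T(7)=47330, T(8)=-168570, T(9)=600370; answer 600370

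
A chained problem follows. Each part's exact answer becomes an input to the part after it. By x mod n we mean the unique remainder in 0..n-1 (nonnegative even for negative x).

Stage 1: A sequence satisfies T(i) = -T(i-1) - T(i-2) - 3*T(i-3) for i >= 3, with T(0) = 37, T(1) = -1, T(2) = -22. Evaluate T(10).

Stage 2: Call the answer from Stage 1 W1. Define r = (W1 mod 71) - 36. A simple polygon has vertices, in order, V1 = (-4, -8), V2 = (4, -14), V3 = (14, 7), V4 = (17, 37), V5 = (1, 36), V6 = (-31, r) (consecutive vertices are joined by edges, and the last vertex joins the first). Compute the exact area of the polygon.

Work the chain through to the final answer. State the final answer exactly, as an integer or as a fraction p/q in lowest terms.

1315

Stage 1: T(3) = -1*(-22) - 1*(-1) - 3*(37) = -88; iterating: T(3)=-88, T(4)=113, T(5)=41, T(6)=110, T(7)=-490, T(8)=257, T(9)=-97, T(10)=1310; answer 1310
Stage 2: W1 = 1310; r = -4; cross terms: (-4*-14 - 4*-8)=88, (4*7 - 14*-14)=224, (14*37 - 17*7)=399, (17*36 - 1*37)=575, (1*-4 - -31*36)=1112, (-31*-8 - -4*-4)=232; twice the area = |2630| = 2630; area = 1315; answer 1315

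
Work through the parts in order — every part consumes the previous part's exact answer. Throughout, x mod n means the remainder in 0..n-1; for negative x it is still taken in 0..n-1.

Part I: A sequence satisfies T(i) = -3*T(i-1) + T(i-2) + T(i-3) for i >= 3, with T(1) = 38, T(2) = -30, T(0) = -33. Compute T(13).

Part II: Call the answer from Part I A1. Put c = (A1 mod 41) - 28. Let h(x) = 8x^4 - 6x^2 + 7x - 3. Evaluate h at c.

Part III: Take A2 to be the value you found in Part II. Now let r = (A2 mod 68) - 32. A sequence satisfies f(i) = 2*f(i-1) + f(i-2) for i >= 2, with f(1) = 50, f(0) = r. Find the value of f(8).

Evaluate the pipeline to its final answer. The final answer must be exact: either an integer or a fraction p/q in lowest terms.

22259

Part I: T(3) = -3*(-30) + 1*(38) + 1*(-33) = 95; iterating: T(3)=95, T(4)=-277, T(5)=896, T(6)=-2870, T(7)=9229, T(8)=-29661, T(9)=95342, T(10)=-306458, T(11)=985055, T(12)=-3166281, T(13)=10177440; answer 10177440
Part II: A1 = 10177440; c = -18; 8*(-18)^4 - 6*(-18)^2 + 7*(-18)^1 - 3 = (839808) + (-1944) + (-126) + (-3) = 837735; answer 837735
Part III: A2 = 837735; r = 11; f(2) = 2*(50) + 1*(11) = 111; iterating: f(2)=111, f(3)=272, f(4)=655, f(5)=1582, f(6)=3819, f(7)=9220, f(8)=22259; answer 22259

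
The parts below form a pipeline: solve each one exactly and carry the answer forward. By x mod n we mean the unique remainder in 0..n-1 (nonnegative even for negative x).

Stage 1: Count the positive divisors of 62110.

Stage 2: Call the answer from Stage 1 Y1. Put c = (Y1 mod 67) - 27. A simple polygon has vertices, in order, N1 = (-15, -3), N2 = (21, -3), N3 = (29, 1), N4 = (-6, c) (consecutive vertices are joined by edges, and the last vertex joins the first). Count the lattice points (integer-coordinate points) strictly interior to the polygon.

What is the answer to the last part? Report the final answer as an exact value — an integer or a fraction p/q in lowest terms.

276

Stage 1: 62110 = 2 * 5 * 6211; number of divisors = (1+1) * (1+1) * (1+1) = 8; answer 8
Stage 2: Y1 = 8; c = -19; cross terms: (-15*-3 - 21*-3)=108, (21*1 - 29*-3)=108, (29*-19 - -6*1)=-545, (-6*-3 - -15*-19)=-267; twice the area = |-596| = 596; area = 298; boundary points = 36 + 4 + 5 + 1 = 46; strictly interior points = area - boundary/2 + 1 = 276; answer 276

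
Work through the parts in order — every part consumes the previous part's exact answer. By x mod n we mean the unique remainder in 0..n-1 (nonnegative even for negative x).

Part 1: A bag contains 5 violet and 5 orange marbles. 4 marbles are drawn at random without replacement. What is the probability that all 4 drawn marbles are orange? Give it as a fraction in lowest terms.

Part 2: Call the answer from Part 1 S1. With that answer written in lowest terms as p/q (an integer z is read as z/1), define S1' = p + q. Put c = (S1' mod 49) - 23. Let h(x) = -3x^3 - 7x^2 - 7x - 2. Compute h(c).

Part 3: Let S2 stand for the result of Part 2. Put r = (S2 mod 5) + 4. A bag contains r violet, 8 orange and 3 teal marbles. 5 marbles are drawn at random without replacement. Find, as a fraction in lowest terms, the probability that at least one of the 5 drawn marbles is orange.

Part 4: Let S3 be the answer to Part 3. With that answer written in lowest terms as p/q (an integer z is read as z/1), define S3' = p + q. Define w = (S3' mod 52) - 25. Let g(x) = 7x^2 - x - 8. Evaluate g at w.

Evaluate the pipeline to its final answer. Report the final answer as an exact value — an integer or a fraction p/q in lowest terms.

Part 1: total draws C(10,4) = 210; favorable C(5,4) = 5; P = 1/42; answer 1/42
Part 2: S1 = 1/42; threaded value p + q = 43; c = 20; -3*(20)^3 - 7*(20)^2 - 7*(20)^1 - 2 = (-24000) + (-2800) + (-140) + (-2) = -26942; answer -26942
Part 3: S2 = -26942; r = 7; total draws C(18,5) = 8568; complement C(10,5) = 252; favorable 8568 - 252 = 8316; P = 33/34; answer 33/34
Part 4: S3 = 33/34; threaded value p + q = 67; w = -10; 7*(-10)^2 - 1*(-10)^1 - 8 = (700) + (10) + (-8) = 702; answer 702

702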